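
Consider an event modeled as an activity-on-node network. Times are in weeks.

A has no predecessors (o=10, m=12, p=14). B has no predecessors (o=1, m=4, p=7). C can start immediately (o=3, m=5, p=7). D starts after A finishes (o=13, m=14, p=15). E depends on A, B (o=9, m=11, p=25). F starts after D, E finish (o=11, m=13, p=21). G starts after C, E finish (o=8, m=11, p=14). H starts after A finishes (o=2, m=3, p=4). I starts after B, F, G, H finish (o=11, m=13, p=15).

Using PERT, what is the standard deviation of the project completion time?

te_A = (10 + 4·12 + 14)/6 = 72/6 = 12; σ²_A = ((14−10)/6)² = 0.444
te_B = (1 + 4·4 + 7)/6 = 24/6 = 4; σ²_B = ((7−1)/6)² = 1.000
te_C = (3 + 4·5 + 7)/6 = 30/6 = 5; σ²_C = ((7−3)/6)² = 0.444
te_D = (13 + 4·14 + 15)/6 = 84/6 = 14; σ²_D = ((15−13)/6)² = 0.111
te_E = (9 + 4·11 + 25)/6 = 78/6 = 13; σ²_E = ((25−9)/6)² = 7.111
te_F = (11 + 4·13 + 21)/6 = 84/6 = 14; σ²_F = ((21−11)/6)² = 2.778
te_G = (8 + 4·11 + 14)/6 = 66/6 = 11; σ²_G = ((14−8)/6)² = 1.000
te_H = (2 + 4·3 + 4)/6 = 18/6 = 3; σ²_H = ((4−2)/6)² = 0.111
te_I = (11 + 4·13 + 15)/6 = 78/6 = 13; σ²_I = ((15−11)/6)² = 0.444

Forward pass:
ES_A = 0; EF_A = 12
ES_B = 0; EF_B = 4
ES_C = 0; EF_C = 5
ES_D = 12; EF_D = 12+14 = 26
ES_E = max(EF_A=12, EF_B=4) = 12; EF_E = 12+13 = 25
ES_F = max(EF_D=26, EF_E=25) = 26; EF_F = 26+14 = 40
ES_G = max(EF_C=5, EF_E=25) = 25; EF_G = 25+11 = 36
ES_H = 12; EF_H = 12+3 = 15
ES_I = max(EF_B=4, EF_F=40, EF_G=36, EF_H=15) = 40; EF_I = 40+13 = 53
Expected project duration μ = 53 weeks. Critical path: A → D → F → I.

Variance along critical path = 0.444 + 0.111 + 2.778 + 0.444 = 3.778
σ = √3.778 = 1.944 weeks

1.94 weeks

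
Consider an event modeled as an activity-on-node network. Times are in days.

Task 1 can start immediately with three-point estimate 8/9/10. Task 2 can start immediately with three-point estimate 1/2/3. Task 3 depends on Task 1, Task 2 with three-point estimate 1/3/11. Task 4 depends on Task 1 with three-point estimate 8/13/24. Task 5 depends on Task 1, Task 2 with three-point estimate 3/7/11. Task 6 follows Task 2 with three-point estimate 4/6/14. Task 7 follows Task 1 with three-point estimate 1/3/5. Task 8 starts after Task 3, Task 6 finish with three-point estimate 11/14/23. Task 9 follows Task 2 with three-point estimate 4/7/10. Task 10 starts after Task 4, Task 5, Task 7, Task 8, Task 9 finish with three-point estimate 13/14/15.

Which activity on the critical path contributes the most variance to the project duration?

te_Task 1 = (8 + 4·9 + 10)/6 = 54/6 = 9; σ²_Task 1 = ((10−8)/6)² = 0.111
te_Task 2 = (1 + 4·2 + 3)/6 = 12/6 = 2; σ²_Task 2 = ((3−1)/6)² = 0.111
te_Task 3 = (1 + 4·3 + 11)/6 = 24/6 = 4; σ²_Task 3 = ((11−1)/6)² = 2.778
te_Task 4 = (8 + 4·13 + 24)/6 = 84/6 = 14; σ²_Task 4 = ((24−8)/6)² = 7.111
te_Task 5 = (3 + 4·7 + 11)/6 = 42/6 = 7; σ²_Task 5 = ((11−3)/6)² = 1.778
te_Task 6 = (4 + 4·6 + 14)/6 = 42/6 = 7; σ²_Task 6 = ((14−4)/6)² = 2.778
te_Task 7 = (1 + 4·3 + 5)/6 = 18/6 = 3; σ²_Task 7 = ((5−1)/6)² = 0.444
te_Task 8 = (11 + 4·14 + 23)/6 = 90/6 = 15; σ²_Task 8 = ((23−11)/6)² = 4.000
te_Task 9 = (4 + 4·7 + 10)/6 = 42/6 = 7; σ²_Task 9 = ((10−4)/6)² = 1.000
te_Task 10 = (13 + 4·14 + 15)/6 = 84/6 = 14; σ²_Task 10 = ((15−13)/6)² = 0.111

Forward pass:
ES_Task 1 = 0; EF_Task 1 = 9
ES_Task 2 = 0; EF_Task 2 = 2
ES_Task 3 = max(EF_Task 1=9, EF_Task 2=2) = 9; EF_Task 3 = 9+4 = 13
ES_Task 4 = 9; EF_Task 4 = 9+14 = 23
ES_Task 5 = max(EF_Task 1=9, EF_Task 2=2) = 9; EF_Task 5 = 9+7 = 16
ES_Task 6 = 2; EF_Task 6 = 2+7 = 9
ES_Task 7 = 9; EF_Task 7 = 9+3 = 12
ES_Task 8 = max(EF_Task 3=13, EF_Task 6=9) = 13; EF_Task 8 = 13+15 = 28
ES_Task 9 = 2; EF_Task 9 = 2+7 = 9
ES_Task 10 = max(EF_Task 4=23, EF_Task 5=16, EF_Task 7=12, EF_Task 8=28, EF_Task 9=9) = 28; EF_Task 10 = 28+14 = 42
Expected project duration μ = 42 days. Critical path: Task 1 → Task 3 → Task 8 → Task 10.

Variances on critical path: σ²_Task 1=0.111, σ²_Task 3=2.778, σ²_Task 8=4.000, σ²_Task 10=0.111.
Largest is σ²_Task 8 = 4.000.

Task 8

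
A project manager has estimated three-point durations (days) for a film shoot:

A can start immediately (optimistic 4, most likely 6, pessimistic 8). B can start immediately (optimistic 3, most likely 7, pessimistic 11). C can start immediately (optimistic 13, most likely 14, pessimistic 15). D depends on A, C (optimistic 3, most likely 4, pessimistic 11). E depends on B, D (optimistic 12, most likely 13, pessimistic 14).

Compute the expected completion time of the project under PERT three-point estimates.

32 days

te_A = (4 + 4·6 + 8)/6 = 36/6 = 6
te_B = (3 + 4·7 + 11)/6 = 42/6 = 7
te_C = (13 + 4·14 + 15)/6 = 84/6 = 14
te_D = (3 + 4·4 + 11)/6 = 30/6 = 5
te_E = (12 + 4·13 + 14)/6 = 78/6 = 13

Forward pass:
ES_A = 0; EF_A = 6
ES_B = 0; EF_B = 7
ES_C = 0; EF_C = 14
ES_D = max(EF_A=6, EF_C=14) = 14; EF_D = 14+5 = 19
ES_E = max(EF_B=7, EF_D=19) = 19; EF_E = 19+13 = 32
Expected project duration μ = 32 days. Critical path: C → D → E.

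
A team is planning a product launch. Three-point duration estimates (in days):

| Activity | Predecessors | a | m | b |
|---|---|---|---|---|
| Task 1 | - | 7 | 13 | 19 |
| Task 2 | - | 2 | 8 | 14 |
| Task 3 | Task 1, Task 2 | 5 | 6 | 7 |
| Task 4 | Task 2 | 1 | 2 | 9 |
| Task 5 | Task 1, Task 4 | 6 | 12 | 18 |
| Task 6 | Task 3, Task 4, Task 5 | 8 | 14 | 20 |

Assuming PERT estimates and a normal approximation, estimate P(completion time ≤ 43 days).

te_Task 1 = (7 + 4·13 + 19)/6 = 78/6 = 13; σ²_Task 1 = ((19−7)/6)² = 4.000
te_Task 2 = (2 + 4·8 + 14)/6 = 48/6 = 8; σ²_Task 2 = ((14−2)/6)² = 4.000
te_Task 3 = (5 + 4·6 + 7)/6 = 36/6 = 6; σ²_Task 3 = ((7−5)/6)² = 0.111
te_Task 4 = (1 + 4·2 + 9)/6 = 18/6 = 3; σ²_Task 4 = ((9−1)/6)² = 1.778
te_Task 5 = (6 + 4·12 + 18)/6 = 72/6 = 12; σ²_Task 5 = ((18−6)/6)² = 4.000
te_Task 6 = (8 + 4·14 + 20)/6 = 84/6 = 14; σ²_Task 6 = ((20−8)/6)² = 4.000

Forward pass:
ES_Task 1 = 0; EF_Task 1 = 13
ES_Task 2 = 0; EF_Task 2 = 8
ES_Task 3 = max(EF_Task 1=13, EF_Task 2=8) = 13; EF_Task 3 = 13+6 = 19
ES_Task 4 = 8; EF_Task 4 = 8+3 = 11
ES_Task 5 = max(EF_Task 1=13, EF_Task 4=11) = 13; EF_Task 5 = 13+12 = 25
ES_Task 6 = max(EF_Task 3=19, EF_Task 4=11, EF_Task 5=25) = 25; EF_Task 6 = 25+14 = 39
Expected project duration μ = 39 days. Critical path: Task 1 → Task 5 → Task 6.

Variance along critical path = 4.000 + 4.000 + 4.000 = 12.000; σ = √12.000 = 3.464 days.
Z = (43 − 39) / 3.464 = 1.155
P(T ≤ 43) = Φ(1.155) ≈ 0.876

0.876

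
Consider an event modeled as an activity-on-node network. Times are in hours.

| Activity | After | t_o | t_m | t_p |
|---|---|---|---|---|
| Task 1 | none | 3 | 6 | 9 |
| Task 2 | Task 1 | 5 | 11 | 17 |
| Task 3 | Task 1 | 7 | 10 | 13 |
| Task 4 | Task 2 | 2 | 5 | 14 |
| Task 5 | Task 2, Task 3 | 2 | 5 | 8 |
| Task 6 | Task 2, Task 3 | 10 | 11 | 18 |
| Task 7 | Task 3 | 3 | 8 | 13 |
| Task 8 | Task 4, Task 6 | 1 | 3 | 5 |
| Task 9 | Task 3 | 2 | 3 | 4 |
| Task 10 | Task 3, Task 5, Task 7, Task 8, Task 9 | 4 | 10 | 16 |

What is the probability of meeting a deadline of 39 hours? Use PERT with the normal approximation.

0.185

te_Task 1 = (3 + 4·6 + 9)/6 = 36/6 = 6; σ²_Task 1 = ((9−3)/6)² = 1.000
te_Task 2 = (5 + 4·11 + 17)/6 = 66/6 = 11; σ²_Task 2 = ((17−5)/6)² = 4.000
te_Task 3 = (7 + 4·10 + 13)/6 = 60/6 = 10; σ²_Task 3 = ((13−7)/6)² = 1.000
te_Task 4 = (2 + 4·5 + 14)/6 = 36/6 = 6; σ²_Task 4 = ((14−2)/6)² = 4.000
te_Task 5 = (2 + 4·5 + 8)/6 = 30/6 = 5; σ²_Task 5 = ((8−2)/6)² = 1.000
te_Task 6 = (10 + 4·11 + 18)/6 = 72/6 = 12; σ²_Task 6 = ((18−10)/6)² = 1.778
te_Task 7 = (3 + 4·8 + 13)/6 = 48/6 = 8; σ²_Task 7 = ((13−3)/6)² = 2.778
te_Task 8 = (1 + 4·3 + 5)/6 = 18/6 = 3; σ²_Task 8 = ((5−1)/6)² = 0.444
te_Task 9 = (2 + 4·3 + 4)/6 = 18/6 = 3; σ²_Task 9 = ((4−2)/6)² = 0.111
te_Task 10 = (4 + 4·10 + 16)/6 = 60/6 = 10; σ²_Task 10 = ((16−4)/6)² = 4.000

Forward pass:
ES_Task 1 = 0; EF_Task 1 = 6
ES_Task 2 = 6; EF_Task 2 = 6+11 = 17
ES_Task 3 = 6; EF_Task 3 = 6+10 = 16
ES_Task 4 = 17; EF_Task 4 = 17+6 = 23
ES_Task 5 = max(EF_Task 2=17, EF_Task 3=16) = 17; EF_Task 5 = 17+5 = 22
ES_Task 6 = max(EF_Task 2=17, EF_Task 3=16) = 17; EF_Task 6 = 17+12 = 29
ES_Task 7 = 16; EF_Task 7 = 16+8 = 24
ES_Task 8 = max(EF_Task 4=23, EF_Task 6=29) = 29; EF_Task 8 = 29+3 = 32
ES_Task 9 = 16; EF_Task 9 = 16+3 = 19
ES_Task 10 = max(EF_Task 3=16, EF_Task 5=22, EF_Task 7=24, EF_Task 8=32, EF_Task 9=19) = 32; EF_Task 10 = 32+10 = 42
Expected project duration μ = 42 hours. Critical path: Task 1 → Task 2 → Task 6 → Task 8 → Task 10.

Variance along critical path = 1.000 + 4.000 + 1.778 + 0.444 + 4.000 = 11.222; σ = √11.222 = 3.350 hours.
Z = (39 − 42) / 3.350 = -0.896
P(T ≤ 39) = Φ(-0.896) ≈ 0.185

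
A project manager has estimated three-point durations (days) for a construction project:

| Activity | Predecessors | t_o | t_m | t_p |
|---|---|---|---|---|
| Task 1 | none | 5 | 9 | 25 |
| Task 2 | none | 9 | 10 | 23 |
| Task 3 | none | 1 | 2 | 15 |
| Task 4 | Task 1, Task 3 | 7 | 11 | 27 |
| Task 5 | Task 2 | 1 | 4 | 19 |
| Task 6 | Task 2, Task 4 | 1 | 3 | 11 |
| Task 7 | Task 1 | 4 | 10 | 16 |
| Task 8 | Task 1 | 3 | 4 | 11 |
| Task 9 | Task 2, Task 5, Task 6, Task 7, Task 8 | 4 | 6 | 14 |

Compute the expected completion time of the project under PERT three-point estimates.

te_Task 1 = (5 + 4·9 + 25)/6 = 66/6 = 11
te_Task 2 = (9 + 4·10 + 23)/6 = 72/6 = 12
te_Task 3 = (1 + 4·2 + 15)/6 = 24/6 = 4
te_Task 4 = (7 + 4·11 + 27)/6 = 78/6 = 13
te_Task 5 = (1 + 4·4 + 19)/6 = 36/6 = 6
te_Task 6 = (1 + 4·3 + 11)/6 = 24/6 = 4
te_Task 7 = (4 + 4·10 + 16)/6 = 60/6 = 10
te_Task 8 = (3 + 4·4 + 11)/6 = 30/6 = 5
te_Task 9 = (4 + 4·6 + 14)/6 = 42/6 = 7

Forward pass:
ES_Task 1 = 0; EF_Task 1 = 11
ES_Task 2 = 0; EF_Task 2 = 12
ES_Task 3 = 0; EF_Task 3 = 4
ES_Task 4 = max(EF_Task 1=11, EF_Task 3=4) = 11; EF_Task 4 = 11+13 = 24
ES_Task 5 = 12; EF_Task 5 = 12+6 = 18
ES_Task 6 = max(EF_Task 2=12, EF_Task 4=24) = 24; EF_Task 6 = 24+4 = 28
ES_Task 7 = 11; EF_Task 7 = 11+10 = 21
ES_Task 8 = 11; EF_Task 8 = 11+5 = 16
ES_Task 9 = max(EF_Task 2=12, EF_Task 5=18, EF_Task 6=28, EF_Task 7=21, EF_Task 8=16) = 28; EF_Task 9 = 28+7 = 35
Expected project duration μ = 35 days. Critical path: Task 1 → Task 4 → Task 6 → Task 9.

35 days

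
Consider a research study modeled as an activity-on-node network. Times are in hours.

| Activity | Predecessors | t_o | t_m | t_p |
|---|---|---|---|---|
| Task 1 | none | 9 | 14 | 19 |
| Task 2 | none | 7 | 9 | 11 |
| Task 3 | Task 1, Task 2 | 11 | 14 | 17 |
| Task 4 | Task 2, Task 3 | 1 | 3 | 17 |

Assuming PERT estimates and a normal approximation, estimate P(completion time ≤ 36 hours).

te_Task 1 = (9 + 4·14 + 19)/6 = 84/6 = 14; σ²_Task 1 = ((19−9)/6)² = 2.778
te_Task 2 = (7 + 4·9 + 11)/6 = 54/6 = 9; σ²_Task 2 = ((11−7)/6)² = 0.444
te_Task 3 = (11 + 4·14 + 17)/6 = 84/6 = 14; σ²_Task 3 = ((17−11)/6)² = 1.000
te_Task 4 = (1 + 4·3 + 17)/6 = 30/6 = 5; σ²_Task 4 = ((17−1)/6)² = 7.111

Forward pass:
ES_Task 1 = 0; EF_Task 1 = 14
ES_Task 2 = 0; EF_Task 2 = 9
ES_Task 3 = max(EF_Task 1=14, EF_Task 2=9) = 14; EF_Task 3 = 14+14 = 28
ES_Task 4 = max(EF_Task 2=9, EF_Task 3=28) = 28; EF_Task 4 = 28+5 = 33
Expected project duration μ = 33 hours. Critical path: Task 1 → Task 3 → Task 4.

Variance along critical path = 2.778 + 1.000 + 7.111 = 10.889; σ = √10.889 = 3.300 hours.
Z = (36 − 33) / 3.300 = 0.909
P(T ≤ 36) = Φ(0.909) ≈ 0.818

0.818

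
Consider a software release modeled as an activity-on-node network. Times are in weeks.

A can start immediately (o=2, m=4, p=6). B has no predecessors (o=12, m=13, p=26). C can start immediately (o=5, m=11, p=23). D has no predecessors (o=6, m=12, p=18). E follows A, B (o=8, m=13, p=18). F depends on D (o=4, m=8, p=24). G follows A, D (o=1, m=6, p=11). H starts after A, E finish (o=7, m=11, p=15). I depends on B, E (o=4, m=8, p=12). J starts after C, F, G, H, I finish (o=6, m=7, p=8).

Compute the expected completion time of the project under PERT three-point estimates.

46 weeks

te_A = (2 + 4·4 + 6)/6 = 24/6 = 4
te_B = (12 + 4·13 + 26)/6 = 90/6 = 15
te_C = (5 + 4·11 + 23)/6 = 72/6 = 12
te_D = (6 + 4·12 + 18)/6 = 72/6 = 12
te_E = (8 + 4·13 + 18)/6 = 78/6 = 13
te_F = (4 + 4·8 + 24)/6 = 60/6 = 10
te_G = (1 + 4·6 + 11)/6 = 36/6 = 6
te_H = (7 + 4·11 + 15)/6 = 66/6 = 11
te_I = (4 + 4·8 + 12)/6 = 48/6 = 8
te_J = (6 + 4·7 + 8)/6 = 42/6 = 7

Forward pass:
ES_A = 0; EF_A = 4
ES_B = 0; EF_B = 15
ES_C = 0; EF_C = 12
ES_D = 0; EF_D = 12
ES_E = max(EF_A=4, EF_B=15) = 15; EF_E = 15+13 = 28
ES_F = 12; EF_F = 12+10 = 22
ES_G = max(EF_A=4, EF_D=12) = 12; EF_G = 12+6 = 18
ES_H = max(EF_A=4, EF_E=28) = 28; EF_H = 28+11 = 39
ES_I = max(EF_B=15, EF_E=28) = 28; EF_I = 28+8 = 36
ES_J = max(EF_C=12, EF_F=22, EF_G=18, EF_H=39, EF_I=36) = 39; EF_J = 39+7 = 46
Expected project duration μ = 46 weeks. Critical path: B → E → H → J.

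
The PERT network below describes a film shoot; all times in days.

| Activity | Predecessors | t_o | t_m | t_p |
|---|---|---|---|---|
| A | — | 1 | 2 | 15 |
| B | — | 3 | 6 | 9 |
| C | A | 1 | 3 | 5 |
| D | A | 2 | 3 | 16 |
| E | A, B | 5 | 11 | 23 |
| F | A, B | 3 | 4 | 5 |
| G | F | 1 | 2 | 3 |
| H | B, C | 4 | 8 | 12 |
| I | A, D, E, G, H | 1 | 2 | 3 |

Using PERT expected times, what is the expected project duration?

te_A = (1 + 4·2 + 15)/6 = 24/6 = 4
te_B = (3 + 4·6 + 9)/6 = 36/6 = 6
te_C = (1 + 4·3 + 5)/6 = 18/6 = 3
te_D = (2 + 4·3 + 16)/6 = 30/6 = 5
te_E = (5 + 4·11 + 23)/6 = 72/6 = 12
te_F = (3 + 4·4 + 5)/6 = 24/6 = 4
te_G = (1 + 4·2 + 3)/6 = 12/6 = 2
te_H = (4 + 4·8 + 12)/6 = 48/6 = 8
te_I = (1 + 4·2 + 3)/6 = 12/6 = 2

Forward pass:
ES_A = 0; EF_A = 4
ES_B = 0; EF_B = 6
ES_C = 4; EF_C = 4+3 = 7
ES_D = 4; EF_D = 4+5 = 9
ES_E = max(EF_A=4, EF_B=6) = 6; EF_E = 6+12 = 18
ES_F = max(EF_A=4, EF_B=6) = 6; EF_F = 6+4 = 10
ES_G = 10; EF_G = 10+2 = 12
ES_H = max(EF_B=6, EF_C=7) = 7; EF_H = 7+8 = 15
ES_I = max(EF_A=4, EF_D=9, EF_E=18, EF_G=12, EF_H=15) = 18; EF_I = 18+2 = 20
Expected project duration μ = 20 days. Critical path: B → E → I.

20 days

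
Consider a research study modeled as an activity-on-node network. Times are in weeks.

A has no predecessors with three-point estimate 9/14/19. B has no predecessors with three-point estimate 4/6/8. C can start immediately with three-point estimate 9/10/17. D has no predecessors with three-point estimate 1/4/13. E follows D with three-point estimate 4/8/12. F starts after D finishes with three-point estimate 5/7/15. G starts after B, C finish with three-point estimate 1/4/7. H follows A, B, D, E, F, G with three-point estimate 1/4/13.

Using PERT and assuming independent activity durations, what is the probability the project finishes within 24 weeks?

0.938

te_A = (9 + 4·14 + 19)/6 = 84/6 = 14; σ²_A = ((19−9)/6)² = 2.778
te_B = (4 + 4·6 + 8)/6 = 36/6 = 6; σ²_B = ((8−4)/6)² = 0.444
te_C = (9 + 4·10 + 17)/6 = 66/6 = 11; σ²_C = ((17−9)/6)² = 1.778
te_D = (1 + 4·4 + 13)/6 = 30/6 = 5; σ²_D = ((13−1)/6)² = 4.000
te_E = (4 + 4·8 + 12)/6 = 48/6 = 8; σ²_E = ((12−4)/6)² = 1.778
te_F = (5 + 4·7 + 15)/6 = 48/6 = 8; σ²_F = ((15−5)/6)² = 2.778
te_G = (1 + 4·4 + 7)/6 = 24/6 = 4; σ²_G = ((7−1)/6)² = 1.000
te_H = (1 + 4·4 + 13)/6 = 30/6 = 5; σ²_H = ((13−1)/6)² = 4.000

Forward pass:
ES_A = 0; EF_A = 14
ES_B = 0; EF_B = 6
ES_C = 0; EF_C = 11
ES_D = 0; EF_D = 5
ES_E = 5; EF_E = 5+8 = 13
ES_F = 5; EF_F = 5+8 = 13
ES_G = max(EF_B=6, EF_C=11) = 11; EF_G = 11+4 = 15
ES_H = max(EF_A=14, EF_B=6, EF_D=5, EF_E=13, EF_F=13, EF_G=15) = 15; EF_H = 15+5 = 20
Expected project duration μ = 20 weeks. Critical path: C → G → H.

Variance along critical path = 1.778 + 1.000 + 4.000 = 6.778; σ = √6.778 = 2.603 weeks.
Z = (24 − 20) / 2.603 = 1.536
P(T ≤ 24) = Φ(1.536) ≈ 0.938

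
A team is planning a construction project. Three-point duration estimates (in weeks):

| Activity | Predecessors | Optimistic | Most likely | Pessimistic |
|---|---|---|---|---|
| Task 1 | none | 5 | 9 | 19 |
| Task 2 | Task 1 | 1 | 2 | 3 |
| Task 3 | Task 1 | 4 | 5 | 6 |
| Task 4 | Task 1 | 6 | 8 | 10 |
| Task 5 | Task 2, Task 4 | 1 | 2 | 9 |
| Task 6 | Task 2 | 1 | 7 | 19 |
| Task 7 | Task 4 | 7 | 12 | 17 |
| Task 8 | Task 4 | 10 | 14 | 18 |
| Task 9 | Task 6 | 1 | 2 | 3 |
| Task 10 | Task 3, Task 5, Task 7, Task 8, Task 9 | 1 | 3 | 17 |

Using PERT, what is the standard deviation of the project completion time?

te_Task 1 = (5 + 4·9 + 19)/6 = 60/6 = 10; σ²_Task 1 = ((19−5)/6)² = 5.444
te_Task 2 = (1 + 4·2 + 3)/6 = 12/6 = 2; σ²_Task 2 = ((3−1)/6)² = 0.111
te_Task 3 = (4 + 4·5 + 6)/6 = 30/6 = 5; σ²_Task 3 = ((6−4)/6)² = 0.111
te_Task 4 = (6 + 4·8 + 10)/6 = 48/6 = 8; σ²_Task 4 = ((10−6)/6)² = 0.444
te_Task 5 = (1 + 4·2 + 9)/6 = 18/6 = 3; σ²_Task 5 = ((9−1)/6)² = 1.778
te_Task 6 = (1 + 4·7 + 19)/6 = 48/6 = 8; σ²_Task 6 = ((19−1)/6)² = 9.000
te_Task 7 = (7 + 4·12 + 17)/6 = 72/6 = 12; σ²_Task 7 = ((17−7)/6)² = 2.778
te_Task 8 = (10 + 4·14 + 18)/6 = 84/6 = 14; σ²_Task 8 = ((18−10)/6)² = 1.778
te_Task 9 = (1 + 4·2 + 3)/6 = 12/6 = 2; σ²_Task 9 = ((3−1)/6)² = 0.111
te_Task 10 = (1 + 4·3 + 17)/6 = 30/6 = 5; σ²_Task 10 = ((17−1)/6)² = 7.111

Forward pass:
ES_Task 1 = 0; EF_Task 1 = 10
ES_Task 2 = 10; EF_Task 2 = 10+2 = 12
ES_Task 3 = 10; EF_Task 3 = 10+5 = 15
ES_Task 4 = 10; EF_Task 4 = 10+8 = 18
ES_Task 5 = max(EF_Task 2=12, EF_Task 4=18) = 18; EF_Task 5 = 18+3 = 21
ES_Task 6 = 12; EF_Task 6 = 12+8 = 20
ES_Task 7 = 18; EF_Task 7 = 18+12 = 30
ES_Task 8 = 18; EF_Task 8 = 18+14 = 32
ES_Task 9 = 20; EF_Task 9 = 20+2 = 22
ES_Task 10 = max(EF_Task 3=15, EF_Task 5=21, EF_Task 7=30, EF_Task 8=32, EF_Task 9=22) = 32; EF_Task 10 = 32+5 = 37
Expected project duration μ = 37 weeks. Critical path: Task 1 → Task 4 → Task 8 → Task 10.

Variance along critical path = 5.444 + 0.444 + 1.778 + 7.111 = 14.778
σ = √14.778 = 3.844 weeks

3.84 weeks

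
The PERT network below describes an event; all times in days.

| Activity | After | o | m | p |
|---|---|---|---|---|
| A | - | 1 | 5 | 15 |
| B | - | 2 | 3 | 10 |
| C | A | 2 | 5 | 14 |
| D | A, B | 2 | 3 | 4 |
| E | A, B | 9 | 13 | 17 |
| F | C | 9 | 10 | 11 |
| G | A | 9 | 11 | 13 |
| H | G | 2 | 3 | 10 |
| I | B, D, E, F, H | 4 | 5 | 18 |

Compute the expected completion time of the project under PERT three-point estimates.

te_A = (1 + 4·5 + 15)/6 = 36/6 = 6
te_B = (2 + 4·3 + 10)/6 = 24/6 = 4
te_C = (2 + 4·5 + 14)/6 = 36/6 = 6
te_D = (2 + 4·3 + 4)/6 = 18/6 = 3
te_E = (9 + 4·13 + 17)/6 = 78/6 = 13
te_F = (9 + 4·10 + 11)/6 = 60/6 = 10
te_G = (9 + 4·11 + 13)/6 = 66/6 = 11
te_H = (2 + 4·3 + 10)/6 = 24/6 = 4
te_I = (4 + 4·5 + 18)/6 = 42/6 = 7

Forward pass:
ES_A = 0; EF_A = 6
ES_B = 0; EF_B = 4
ES_C = 6; EF_C = 6+6 = 12
ES_D = max(EF_A=6, EF_B=4) = 6; EF_D = 6+3 = 9
ES_E = max(EF_A=6, EF_B=4) = 6; EF_E = 6+13 = 19
ES_F = 12; EF_F = 12+10 = 22
ES_G = 6; EF_G = 6+11 = 17
ES_H = 17; EF_H = 17+4 = 21
ES_I = max(EF_B=4, EF_D=9, EF_E=19, EF_F=22, EF_H=21) = 22; EF_I = 22+7 = 29
Expected project duration μ = 29 days. Critical path: A → C → F → I.

29 days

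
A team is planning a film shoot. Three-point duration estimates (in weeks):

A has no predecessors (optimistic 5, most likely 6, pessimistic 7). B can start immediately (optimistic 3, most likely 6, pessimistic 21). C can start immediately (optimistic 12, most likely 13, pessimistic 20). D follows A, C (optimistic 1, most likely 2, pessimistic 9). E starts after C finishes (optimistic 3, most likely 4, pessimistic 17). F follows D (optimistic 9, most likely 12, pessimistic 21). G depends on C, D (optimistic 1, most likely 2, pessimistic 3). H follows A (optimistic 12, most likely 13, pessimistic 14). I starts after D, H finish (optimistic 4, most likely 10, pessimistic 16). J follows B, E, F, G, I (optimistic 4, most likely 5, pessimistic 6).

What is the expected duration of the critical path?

35 weeks

te_A = (5 + 4·6 + 7)/6 = 36/6 = 6
te_B = (3 + 4·6 + 21)/6 = 48/6 = 8
te_C = (12 + 4·13 + 20)/6 = 84/6 = 14
te_D = (1 + 4·2 + 9)/6 = 18/6 = 3
te_E = (3 + 4·4 + 17)/6 = 36/6 = 6
te_F = (9 + 4·12 + 21)/6 = 78/6 = 13
te_G = (1 + 4·2 + 3)/6 = 12/6 = 2
te_H = (12 + 4·13 + 14)/6 = 78/6 = 13
te_I = (4 + 4·10 + 16)/6 = 60/6 = 10
te_J = (4 + 4·5 + 6)/6 = 30/6 = 5

Forward pass:
ES_A = 0; EF_A = 6
ES_B = 0; EF_B = 8
ES_C = 0; EF_C = 14
ES_D = max(EF_A=6, EF_C=14) = 14; EF_D = 14+3 = 17
ES_E = 14; EF_E = 14+6 = 20
ES_F = 17; EF_F = 17+13 = 30
ES_G = max(EF_C=14, EF_D=17) = 17; EF_G = 17+2 = 19
ES_H = 6; EF_H = 6+13 = 19
ES_I = max(EF_D=17, EF_H=19) = 19; EF_I = 19+10 = 29
ES_J = max(EF_B=8, EF_E=20, EF_F=30, EF_G=19, EF_I=29) = 30; EF_J = 30+5 = 35
Expected project duration μ = 35 weeks. Critical path: C → D → F → J.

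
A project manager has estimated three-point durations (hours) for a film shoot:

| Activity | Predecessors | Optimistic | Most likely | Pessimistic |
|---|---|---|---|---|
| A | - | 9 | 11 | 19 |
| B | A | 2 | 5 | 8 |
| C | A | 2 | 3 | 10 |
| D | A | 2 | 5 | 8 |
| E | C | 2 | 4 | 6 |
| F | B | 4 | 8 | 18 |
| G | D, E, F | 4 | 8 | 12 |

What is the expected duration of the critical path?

te_A = (9 + 4·11 + 19)/6 = 72/6 = 12
te_B = (2 + 4·5 + 8)/6 = 30/6 = 5
te_C = (2 + 4·3 + 10)/6 = 24/6 = 4
te_D = (2 + 4·5 + 8)/6 = 30/6 = 5
te_E = (2 + 4·4 + 6)/6 = 24/6 = 4
te_F = (4 + 4·8 + 18)/6 = 54/6 = 9
te_G = (4 + 4·8 + 12)/6 = 48/6 = 8

Forward pass:
ES_A = 0; EF_A = 12
ES_B = 12; EF_B = 12+5 = 17
ES_C = 12; EF_C = 12+4 = 16
ES_D = 12; EF_D = 12+5 = 17
ES_E = 16; EF_E = 16+4 = 20
ES_F = 17; EF_F = 17+9 = 26
ES_G = max(EF_D=17, EF_E=20, EF_F=26) = 26; EF_G = 26+8 = 34
Expected project duration μ = 34 hours. Critical path: A → B → F → G.

34 hours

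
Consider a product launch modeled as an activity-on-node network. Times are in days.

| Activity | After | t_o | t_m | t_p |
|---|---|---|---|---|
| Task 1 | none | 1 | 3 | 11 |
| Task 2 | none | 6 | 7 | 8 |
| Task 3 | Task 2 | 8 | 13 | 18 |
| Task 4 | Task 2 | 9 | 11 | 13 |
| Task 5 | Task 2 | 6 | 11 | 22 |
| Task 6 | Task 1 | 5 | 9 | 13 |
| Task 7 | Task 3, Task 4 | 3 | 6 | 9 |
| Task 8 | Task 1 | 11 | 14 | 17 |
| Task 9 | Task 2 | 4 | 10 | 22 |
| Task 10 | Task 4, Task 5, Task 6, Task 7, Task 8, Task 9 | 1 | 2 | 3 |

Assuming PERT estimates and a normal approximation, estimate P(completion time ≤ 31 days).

0.933

te_Task 1 = (1 + 4·3 + 11)/6 = 24/6 = 4; σ²_Task 1 = ((11−1)/6)² = 2.778
te_Task 2 = (6 + 4·7 + 8)/6 = 42/6 = 7; σ²_Task 2 = ((8−6)/6)² = 0.111
te_Task 3 = (8 + 4·13 + 18)/6 = 78/6 = 13; σ²_Task 3 = ((18−8)/6)² = 2.778
te_Task 4 = (9 + 4·11 + 13)/6 = 66/6 = 11; σ²_Task 4 = ((13−9)/6)² = 0.444
te_Task 5 = (6 + 4·11 + 22)/6 = 72/6 = 12; σ²_Task 5 = ((22−6)/6)² = 7.111
te_Task 6 = (5 + 4·9 + 13)/6 = 54/6 = 9; σ²_Task 6 = ((13−5)/6)² = 1.778
te_Task 7 = (3 + 4·6 + 9)/6 = 36/6 = 6; σ²_Task 7 = ((9−3)/6)² = 1.000
te_Task 8 = (11 + 4·14 + 17)/6 = 84/6 = 14; σ²_Task 8 = ((17−11)/6)² = 1.000
te_Task 9 = (4 + 4·10 + 22)/6 = 66/6 = 11; σ²_Task 9 = ((22−4)/6)² = 9.000
te_Task 10 = (1 + 4·2 + 3)/6 = 12/6 = 2; σ²_Task 10 = ((3−1)/6)² = 0.111

Forward pass:
ES_Task 1 = 0; EF_Task 1 = 4
ES_Task 2 = 0; EF_Task 2 = 7
ES_Task 3 = 7; EF_Task 3 = 7+13 = 20
ES_Task 4 = 7; EF_Task 4 = 7+11 = 18
ES_Task 5 = 7; EF_Task 5 = 7+12 = 19
ES_Task 6 = 4; EF_Task 6 = 4+9 = 13
ES_Task 7 = max(EF_Task 3=20, EF_Task 4=18) = 20; EF_Task 7 = 20+6 = 26
ES_Task 8 = 4; EF_Task 8 = 4+14 = 18
ES_Task 9 = 7; EF_Task 9 = 7+11 = 18
ES_Task 10 = max(EF_Task 4=18, EF_Task 5=19, EF_Task 6=13, EF_Task 7=26, EF_Task 8=18, EF_Task 9=18) = 26; EF_Task 10 = 26+2 = 28
Expected project duration μ = 28 days. Critical path: Task 2 → Task 3 → Task 7 → Task 10.

Variance along critical path = 0.111 + 2.778 + 1.000 + 0.111 = 4.000; σ = √4.000 = 2.000 days.
Z = (31 − 28) / 2.000 = 1.500
P(T ≤ 31) = Φ(1.500) ≈ 0.933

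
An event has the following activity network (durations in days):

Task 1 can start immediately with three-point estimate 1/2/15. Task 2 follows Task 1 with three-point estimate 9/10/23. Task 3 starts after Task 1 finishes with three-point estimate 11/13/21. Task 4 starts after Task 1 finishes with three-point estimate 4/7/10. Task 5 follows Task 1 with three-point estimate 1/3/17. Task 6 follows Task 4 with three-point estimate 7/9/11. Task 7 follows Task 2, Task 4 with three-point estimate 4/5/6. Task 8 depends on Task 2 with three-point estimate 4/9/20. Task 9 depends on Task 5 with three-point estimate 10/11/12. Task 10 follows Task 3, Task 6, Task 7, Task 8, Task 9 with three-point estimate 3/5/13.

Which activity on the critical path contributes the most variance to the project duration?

te_Task 1 = (1 + 4·2 + 15)/6 = 24/6 = 4; σ²_Task 1 = ((15−1)/6)² = 5.444
te_Task 2 = (9 + 4·10 + 23)/6 = 72/6 = 12; σ²_Task 2 = ((23−9)/6)² = 5.444
te_Task 3 = (11 + 4·13 + 21)/6 = 84/6 = 14; σ²_Task 3 = ((21−11)/6)² = 2.778
te_Task 4 = (4 + 4·7 + 10)/6 = 42/6 = 7; σ²_Task 4 = ((10−4)/6)² = 1.000
te_Task 5 = (1 + 4·3 + 17)/6 = 30/6 = 5; σ²_Task 5 = ((17−1)/6)² = 7.111
te_Task 6 = (7 + 4·9 + 11)/6 = 54/6 = 9; σ²_Task 6 = ((11−7)/6)² = 0.444
te_Task 7 = (4 + 4·5 + 6)/6 = 30/6 = 5; σ²_Task 7 = ((6−4)/6)² = 0.111
te_Task 8 = (4 + 4·9 + 20)/6 = 60/6 = 10; σ²_Task 8 = ((20−4)/6)² = 7.111
te_Task 9 = (10 + 4·11 + 12)/6 = 66/6 = 11; σ²_Task 9 = ((12−10)/6)² = 0.111
te_Task 10 = (3 + 4·5 + 13)/6 = 36/6 = 6; σ²_Task 10 = ((13−3)/6)² = 2.778

Forward pass:
ES_Task 1 = 0; EF_Task 1 = 4
ES_Task 2 = 4; EF_Task 2 = 4+12 = 16
ES_Task 3 = 4; EF_Task 3 = 4+14 = 18
ES_Task 4 = 4; EF_Task 4 = 4+7 = 11
ES_Task 5 = 4; EF_Task 5 = 4+5 = 9
ES_Task 6 = 11; EF_Task 6 = 11+9 = 20
ES_Task 7 = max(EF_Task 2=16, EF_Task 4=11) = 16; EF_Task 7 = 16+5 = 21
ES_Task 8 = 16; EF_Task 8 = 16+10 = 26
ES_Task 9 = 9; EF_Task 9 = 9+11 = 20
ES_Task 10 = max(EF_Task 3=18, EF_Task 6=20, EF_Task 7=21, EF_Task 8=26, EF_Task 9=20) = 26; EF_Task 10 = 26+6 = 32
Expected project duration μ = 32 days. Critical path: Task 1 → Task 2 → Task 8 → Task 10.

Variances on critical path: σ²_Task 1=5.444, σ²_Task 2=5.444, σ²_Task 8=7.111, σ²_Task 10=2.778.
Largest is σ²_Task 8 = 7.111.

Task 8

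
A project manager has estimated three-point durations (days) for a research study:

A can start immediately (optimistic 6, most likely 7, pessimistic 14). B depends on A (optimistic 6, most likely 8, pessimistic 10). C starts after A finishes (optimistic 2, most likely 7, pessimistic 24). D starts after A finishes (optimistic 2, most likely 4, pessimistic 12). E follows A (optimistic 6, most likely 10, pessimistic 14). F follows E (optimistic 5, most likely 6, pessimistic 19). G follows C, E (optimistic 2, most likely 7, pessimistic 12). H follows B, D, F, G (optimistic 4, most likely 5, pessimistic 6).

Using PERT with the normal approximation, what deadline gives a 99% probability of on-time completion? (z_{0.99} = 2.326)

te_A = (6 + 4·7 + 14)/6 = 48/6 = 8; σ²_A = ((14−6)/6)² = 1.778
te_B = (6 + 4·8 + 10)/6 = 48/6 = 8; σ²_B = ((10−6)/6)² = 0.444
te_C = (2 + 4·7 + 24)/6 = 54/6 = 9; σ²_C = ((24−2)/6)² = 13.444
te_D = (2 + 4·4 + 12)/6 = 30/6 = 5; σ²_D = ((12−2)/6)² = 2.778
te_E = (6 + 4·10 + 14)/6 = 60/6 = 10; σ²_E = ((14−6)/6)² = 1.778
te_F = (5 + 4·6 + 19)/6 = 48/6 = 8; σ²_F = ((19−5)/6)² = 5.444
te_G = (2 + 4·7 + 12)/6 = 42/6 = 7; σ²_G = ((12−2)/6)² = 2.778
te_H = (4 + 4·5 + 6)/6 = 30/6 = 5; σ²_H = ((6−4)/6)² = 0.111

Forward pass:
ES_A = 0; EF_A = 8
ES_B = 8; EF_B = 8+8 = 16
ES_C = 8; EF_C = 8+9 = 17
ES_D = 8; EF_D = 8+5 = 13
ES_E = 8; EF_E = 8+10 = 18
ES_F = 18; EF_F = 18+8 = 26
ES_G = max(EF_C=17, EF_E=18) = 18; EF_G = 18+7 = 25
ES_H = max(EF_B=16, EF_D=13, EF_F=26, EF_G=25) = 26; EF_H = 26+5 = 31
Expected project duration μ = 31 days. Critical path: A → E → F → H.

Variance along critical path = 1.778 + 1.778 + 5.444 + 0.111 = 9.111; σ = 3.018 days.
D = μ + z·σ = 31 + 2.326·3.018 = 38.0 days

38.0 days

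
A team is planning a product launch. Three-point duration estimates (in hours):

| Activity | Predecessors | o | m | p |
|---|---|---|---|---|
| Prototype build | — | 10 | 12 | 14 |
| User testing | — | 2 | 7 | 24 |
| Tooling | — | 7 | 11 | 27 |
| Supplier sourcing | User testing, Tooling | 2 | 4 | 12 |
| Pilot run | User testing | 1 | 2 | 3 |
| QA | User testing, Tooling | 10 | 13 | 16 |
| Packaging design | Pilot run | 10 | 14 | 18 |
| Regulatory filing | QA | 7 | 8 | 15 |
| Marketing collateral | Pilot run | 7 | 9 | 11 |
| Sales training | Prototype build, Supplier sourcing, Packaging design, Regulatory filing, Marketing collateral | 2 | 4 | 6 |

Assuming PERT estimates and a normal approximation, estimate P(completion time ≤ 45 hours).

0.943

te_Prototype build = (10 + 4·12 + 14)/6 = 72/6 = 12; σ²_Prototype build = ((14−10)/6)² = 0.444
te_User testing = (2 + 4·7 + 24)/6 = 54/6 = 9; σ²_User testing = ((24−2)/6)² = 13.444
te_Tooling = (7 + 4·11 + 27)/6 = 78/6 = 13; σ²_Tooling = ((27−7)/6)² = 11.111
te_Supplier sourcing = (2 + 4·4 + 12)/6 = 30/6 = 5; σ²_Supplier sourcing = ((12−2)/6)² = 2.778
te_Pilot run = (1 + 4·2 + 3)/6 = 12/6 = 2; σ²_Pilot run = ((3−1)/6)² = 0.111
te_QA = (10 + 4·13 + 16)/6 = 78/6 = 13; σ²_QA = ((16−10)/6)² = 1.000
te_Packaging design = (10 + 4·14 + 18)/6 = 84/6 = 14; σ²_Packaging design = ((18−10)/6)² = 1.778
te_Regulatory filing = (7 + 4·8 + 15)/6 = 54/6 = 9; σ²_Regulatory filing = ((15−7)/6)² = 1.778
te_Marketing collateral = (7 + 4·9 + 11)/6 = 54/6 = 9; σ²_Marketing collateral = ((11−7)/6)² = 0.444
te_Sales training = (2 + 4·4 + 6)/6 = 24/6 = 4; σ²_Sales training = ((6−2)/6)² = 0.444

Forward pass:
ES_Prototype build = 0; EF_Prototype build = 12
ES_User testing = 0; EF_User testing = 9
ES_Tooling = 0; EF_Tooling = 13
ES_Supplier sourcing = max(EF_User testing=9, EF_Tooling=13) = 13; EF_Supplier sourcing = 13+5 = 18
ES_Pilot run = 9; EF_Pilot run = 9+2 = 11
ES_QA = max(EF_User testing=9, EF_Tooling=13) = 13; EF_QA = 13+13 = 26
ES_Packaging design = 11; EF_Packaging design = 11+14 = 25
ES_Regulatory filing = 26; EF_Regulatory filing = 26+9 = 35
ES_Marketing collateral = 11; EF_Marketing collateral = 11+9 = 20
ES_Sales training = max(EF_Prototype build=12, EF_Supplier sourcing=18, EF_Packaging design=25, EF_Regulatory filing=35, EF_Marketing collateral=20) = 35; EF_Sales training = 35+4 = 39
Expected project duration μ = 39 hours. Critical path: Tooling → QA → Regulatory filing → Sales training.

Variance along critical path = 11.111 + 1.000 + 1.778 + 0.444 = 14.333; σ = √14.333 = 3.786 hours.
Z = (45 − 39) / 3.786 = 1.585
P(T ≤ 45) = Φ(1.585) ≈ 0.943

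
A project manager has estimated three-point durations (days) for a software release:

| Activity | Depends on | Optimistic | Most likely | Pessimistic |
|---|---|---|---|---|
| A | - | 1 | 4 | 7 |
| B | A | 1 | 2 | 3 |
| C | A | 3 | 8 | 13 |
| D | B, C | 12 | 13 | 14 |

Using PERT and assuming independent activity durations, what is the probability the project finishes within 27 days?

te_A = (1 + 4·4 + 7)/6 = 24/6 = 4; σ²_A = ((7−1)/6)² = 1.000
te_B = (1 + 4·2 + 3)/6 = 12/6 = 2; σ²_B = ((3−1)/6)² = 0.111
te_C = (3 + 4·8 + 13)/6 = 48/6 = 8; σ²_C = ((13−3)/6)² = 2.778
te_D = (12 + 4·13 + 14)/6 = 78/6 = 13; σ²_D = ((14−12)/6)² = 0.111

Forward pass:
ES_A = 0; EF_A = 4
ES_B = 4; EF_B = 4+2 = 6
ES_C = 4; EF_C = 4+8 = 12
ES_D = max(EF_B=6, EF_C=12) = 12; EF_D = 12+13 = 25
Expected project duration μ = 25 days. Critical path: A → C → D.

Variance along critical path = 1.000 + 2.778 + 0.111 = 3.889; σ = √3.889 = 1.972 days.
Z = (27 − 25) / 1.972 = 1.014
P(T ≤ 27) = Φ(1.014) ≈ 0.845

0.845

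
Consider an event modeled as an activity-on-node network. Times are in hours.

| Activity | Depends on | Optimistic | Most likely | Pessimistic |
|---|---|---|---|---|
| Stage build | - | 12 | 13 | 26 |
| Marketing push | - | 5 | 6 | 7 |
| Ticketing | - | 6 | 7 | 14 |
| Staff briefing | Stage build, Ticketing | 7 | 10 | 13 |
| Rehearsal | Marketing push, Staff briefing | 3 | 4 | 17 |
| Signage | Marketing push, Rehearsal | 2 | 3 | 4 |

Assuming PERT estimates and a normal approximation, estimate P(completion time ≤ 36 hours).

0.718

te_Stage build = (12 + 4·13 + 26)/6 = 90/6 = 15; σ²_Stage build = ((26−12)/6)² = 5.444
te_Marketing push = (5 + 4·6 + 7)/6 = 36/6 = 6; σ²_Marketing push = ((7−5)/6)² = 0.111
te_Ticketing = (6 + 4·7 + 14)/6 = 48/6 = 8; σ²_Ticketing = ((14−6)/6)² = 1.778
te_Staff briefing = (7 + 4·10 + 13)/6 = 60/6 = 10; σ²_Staff briefing = ((13−7)/6)² = 1.000
te_Rehearsal = (3 + 4·4 + 17)/6 = 36/6 = 6; σ²_Rehearsal = ((17−3)/6)² = 5.444
te_Signage = (2 + 4·3 + 4)/6 = 18/6 = 3; σ²_Signage = ((4−2)/6)² = 0.111

Forward pass:
ES_Stage build = 0; EF_Stage build = 15
ES_Marketing push = 0; EF_Marketing push = 6
ES_Ticketing = 0; EF_Ticketing = 8
ES_Staff briefing = max(EF_Stage build=15, EF_Ticketing=8) = 15; EF_Staff briefing = 15+10 = 25
ES_Rehearsal = max(EF_Marketing push=6, EF_Staff briefing=25) = 25; EF_Rehearsal = 25+6 = 31
ES_Signage = max(EF_Marketing push=6, EF_Rehearsal=31) = 31; EF_Signage = 31+3 = 34
Expected project duration μ = 34 hours. Critical path: Stage build → Staff briefing → Rehearsal → Signage.

Variance along critical path = 5.444 + 1.000 + 5.444 + 0.111 = 12.000; σ = √12.000 = 3.464 hours.
Z = (36 − 34) / 3.464 = 0.577
P(T ≤ 36) = Φ(0.577) ≈ 0.718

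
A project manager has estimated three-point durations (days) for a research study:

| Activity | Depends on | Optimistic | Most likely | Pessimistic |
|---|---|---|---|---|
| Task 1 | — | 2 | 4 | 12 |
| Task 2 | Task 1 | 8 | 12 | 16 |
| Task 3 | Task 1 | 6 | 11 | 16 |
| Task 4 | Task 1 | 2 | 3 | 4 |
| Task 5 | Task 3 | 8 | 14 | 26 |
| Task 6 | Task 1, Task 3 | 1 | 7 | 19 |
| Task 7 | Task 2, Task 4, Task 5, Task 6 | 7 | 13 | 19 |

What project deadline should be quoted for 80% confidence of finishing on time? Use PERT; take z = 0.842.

47.6 days

te_Task 1 = (2 + 4·4 + 12)/6 = 30/6 = 5; σ²_Task 1 = ((12−2)/6)² = 2.778
te_Task 2 = (8 + 4·12 + 16)/6 = 72/6 = 12; σ²_Task 2 = ((16−8)/6)² = 1.778
te_Task 3 = (6 + 4·11 + 16)/6 = 66/6 = 11; σ²_Task 3 = ((16−6)/6)² = 2.778
te_Task 4 = (2 + 4·3 + 4)/6 = 18/6 = 3; σ²_Task 4 = ((4−2)/6)² = 0.111
te_Task 5 = (8 + 4·14 + 26)/6 = 90/6 = 15; σ²_Task 5 = ((26−8)/6)² = 9.000
te_Task 6 = (1 + 4·7 + 19)/6 = 48/6 = 8; σ²_Task 6 = ((19−1)/6)² = 9.000
te_Task 7 = (7 + 4·13 + 19)/6 = 78/6 = 13; σ²_Task 7 = ((19−7)/6)² = 4.000

Forward pass:
ES_Task 1 = 0; EF_Task 1 = 5
ES_Task 2 = 5; EF_Task 2 = 5+12 = 17
ES_Task 3 = 5; EF_Task 3 = 5+11 = 16
ES_Task 4 = 5; EF_Task 4 = 5+3 = 8
ES_Task 5 = 16; EF_Task 5 = 16+15 = 31
ES_Task 6 = max(EF_Task 1=5, EF_Task 3=16) = 16; EF_Task 6 = 16+8 = 24
ES_Task 7 = max(EF_Task 2=17, EF_Task 4=8, EF_Task 5=31, EF_Task 6=24) = 31; EF_Task 7 = 31+13 = 44
Expected project duration μ = 44 days. Critical path: Task 1 → Task 3 → Task 5 → Task 7.

Variance along critical path = 2.778 + 2.778 + 9.000 + 4.000 = 18.556; σ = 4.308 days.
D = μ + z·σ = 44 + 0.842·4.308 = 47.6 days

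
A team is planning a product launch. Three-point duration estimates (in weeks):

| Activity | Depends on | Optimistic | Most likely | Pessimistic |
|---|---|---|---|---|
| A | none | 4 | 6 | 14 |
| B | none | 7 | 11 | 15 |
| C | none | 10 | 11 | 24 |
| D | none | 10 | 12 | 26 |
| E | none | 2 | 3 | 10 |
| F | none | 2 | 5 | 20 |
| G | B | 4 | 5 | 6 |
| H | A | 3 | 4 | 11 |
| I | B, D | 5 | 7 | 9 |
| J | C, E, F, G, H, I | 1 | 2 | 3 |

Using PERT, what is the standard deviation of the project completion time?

2.77 weeks

te_A = (4 + 4·6 + 14)/6 = 42/6 = 7; σ²_A = ((14−4)/6)² = 2.778
te_B = (7 + 4·11 + 15)/6 = 66/6 = 11; σ²_B = ((15−7)/6)² = 1.778
te_C = (10 + 4·11 + 24)/6 = 78/6 = 13; σ²_C = ((24−10)/6)² = 5.444
te_D = (10 + 4·12 + 26)/6 = 84/6 = 14; σ²_D = ((26−10)/6)² = 7.111
te_E = (2 + 4·3 + 10)/6 = 24/6 = 4; σ²_E = ((10−2)/6)² = 1.778
te_F = (2 + 4·5 + 20)/6 = 42/6 = 7; σ²_F = ((20−2)/6)² = 9.000
te_G = (4 + 4·5 + 6)/6 = 30/6 = 5; σ²_G = ((6−4)/6)² = 0.111
te_H = (3 + 4·4 + 11)/6 = 30/6 = 5; σ²_H = ((11−3)/6)² = 1.778
te_I = (5 + 4·7 + 9)/6 = 42/6 = 7; σ²_I = ((9−5)/6)² = 0.444
te_J = (1 + 4·2 + 3)/6 = 12/6 = 2; σ²_J = ((3−1)/6)² = 0.111

Forward pass:
ES_A = 0; EF_A = 7
ES_B = 0; EF_B = 11
ES_C = 0; EF_C = 13
ES_D = 0; EF_D = 14
ES_E = 0; EF_E = 4
ES_F = 0; EF_F = 7
ES_G = 11; EF_G = 11+5 = 16
ES_H = 7; EF_H = 7+5 = 12
ES_I = max(EF_B=11, EF_D=14) = 14; EF_I = 14+7 = 21
ES_J = max(EF_C=13, EF_E=4, EF_F=7, EF_G=16, EF_H=12, EF_I=21) = 21; EF_J = 21+2 = 23
Expected project duration μ = 23 weeks. Critical path: D → I → J.

Variance along critical path = 7.111 + 0.444 + 0.111 = 7.667
σ = √7.667 = 2.769 weeks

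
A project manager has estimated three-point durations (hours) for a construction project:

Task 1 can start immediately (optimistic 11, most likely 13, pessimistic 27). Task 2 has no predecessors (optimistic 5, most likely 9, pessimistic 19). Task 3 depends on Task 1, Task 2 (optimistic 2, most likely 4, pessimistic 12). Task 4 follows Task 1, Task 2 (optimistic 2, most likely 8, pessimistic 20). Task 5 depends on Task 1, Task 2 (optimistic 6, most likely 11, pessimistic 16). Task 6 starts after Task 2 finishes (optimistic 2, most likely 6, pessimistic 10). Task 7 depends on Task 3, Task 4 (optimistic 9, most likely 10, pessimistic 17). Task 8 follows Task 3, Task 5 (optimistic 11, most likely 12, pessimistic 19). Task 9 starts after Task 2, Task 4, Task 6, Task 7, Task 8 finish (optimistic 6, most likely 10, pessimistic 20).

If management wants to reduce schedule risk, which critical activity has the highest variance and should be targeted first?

te_Task 1 = (11 + 4·13 + 27)/6 = 90/6 = 15; σ²_Task 1 = ((27−11)/6)² = 7.111
te_Task 2 = (5 + 4·9 + 19)/6 = 60/6 = 10; σ²_Task 2 = ((19−5)/6)² = 5.444
te_Task 3 = (2 + 4·4 + 12)/6 = 30/6 = 5; σ²_Task 3 = ((12−2)/6)² = 2.778
te_Task 4 = (2 + 4·8 + 20)/6 = 54/6 = 9; σ²_Task 4 = ((20−2)/6)² = 9.000
te_Task 5 = (6 + 4·11 + 16)/6 = 66/6 = 11; σ²_Task 5 = ((16−6)/6)² = 2.778
te_Task 6 = (2 + 4·6 + 10)/6 = 36/6 = 6; σ²_Task 6 = ((10−2)/6)² = 1.778
te_Task 7 = (9 + 4·10 + 17)/6 = 66/6 = 11; σ²_Task 7 = ((17−9)/6)² = 1.778
te_Task 8 = (11 + 4·12 + 19)/6 = 78/6 = 13; σ²_Task 8 = ((19−11)/6)² = 1.778
te_Task 9 = (6 + 4·10 + 20)/6 = 66/6 = 11; σ²_Task 9 = ((20−6)/6)² = 5.444

Forward pass:
ES_Task 1 = 0; EF_Task 1 = 15
ES_Task 2 = 0; EF_Task 2 = 10
ES_Task 3 = max(EF_Task 1=15, EF_Task 2=10) = 15; EF_Task 3 = 15+5 = 20
ES_Task 4 = max(EF_Task 1=15, EF_Task 2=10) = 15; EF_Task 4 = 15+9 = 24
ES_Task 5 = max(EF_Task 1=15, EF_Task 2=10) = 15; EF_Task 5 = 15+11 = 26
ES_Task 6 = 10; EF_Task 6 = 10+6 = 16
ES_Task 7 = max(EF_Task 3=20, EF_Task 4=24) = 24; EF_Task 7 = 24+11 = 35
ES_Task 8 = max(EF_Task 3=20, EF_Task 5=26) = 26; EF_Task 8 = 26+13 = 39
ES_Task 9 = max(EF_Task 2=10, EF_Task 4=24, EF_Task 6=16, EF_Task 7=35, EF_Task 8=39) = 39; EF_Task 9 = 39+11 = 50
Expected project duration μ = 50 hours. Critical path: Task 1 → Task 5 → Task 8 → Task 9.

Variances on critical path: σ²_Task 1=7.111, σ²_Task 5=2.778, σ²_Task 8=1.778, σ²_Task 9=5.444.
Largest is σ²_Task 1 = 7.111.

Task 1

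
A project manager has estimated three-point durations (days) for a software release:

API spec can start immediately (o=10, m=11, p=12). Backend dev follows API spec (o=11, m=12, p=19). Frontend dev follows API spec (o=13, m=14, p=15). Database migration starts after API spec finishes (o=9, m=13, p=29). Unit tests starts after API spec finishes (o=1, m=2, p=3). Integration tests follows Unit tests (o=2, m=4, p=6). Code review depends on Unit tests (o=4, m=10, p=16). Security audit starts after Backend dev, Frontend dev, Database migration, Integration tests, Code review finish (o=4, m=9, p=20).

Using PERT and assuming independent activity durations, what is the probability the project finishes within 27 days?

te_API spec = (10 + 4·11 + 12)/6 = 66/6 = 11; σ²_API spec = ((12−10)/6)² = 0.111
te_Backend dev = (11 + 4·12 + 19)/6 = 78/6 = 13; σ²_Backend dev = ((19−11)/6)² = 1.778
te_Frontend dev = (13 + 4·14 + 15)/6 = 84/6 = 14; σ²_Frontend dev = ((15−13)/6)² = 0.111
te_Database migration = (9 + 4·13 + 29)/6 = 90/6 = 15; σ²_Database migration = ((29−9)/6)² = 11.111
te_Unit tests = (1 + 4·2 + 3)/6 = 12/6 = 2; σ²_Unit tests = ((3−1)/6)² = 0.111
te_Integration tests = (2 + 4·4 + 6)/6 = 24/6 = 4; σ²_Integration tests = ((6−2)/6)² = 0.444
te_Code review = (4 + 4·10 + 16)/6 = 60/6 = 10; σ²_Code review = ((16−4)/6)² = 4.000
te_Security audit = (4 + 4·9 + 20)/6 = 60/6 = 10; σ²_Security audit = ((20−4)/6)² = 7.111

Forward pass:
ES_API spec = 0; EF_API spec = 11
ES_Backend dev = 11; EF_Backend dev = 11+13 = 24
ES_Frontend dev = 11; EF_Frontend dev = 11+14 = 25
ES_Database migration = 11; EF_Database migration = 11+15 = 26
ES_Unit tests = 11; EF_Unit tests = 11+2 = 13
ES_Integration tests = 13; EF_Integration tests = 13+4 = 17
ES_Code review = 13; EF_Code review = 13+10 = 23
ES_Security audit = max(EF_Backend dev=24, EF_Frontend dev=25, EF_Database migration=26, EF_Integration tests=17, EF_Code review=23) = 26; EF_Security audit = 26+10 = 36
Expected project duration μ = 36 days. Critical path: API spec → Database migration → Security audit.

Variance along critical path = 0.111 + 11.111 + 7.111 = 18.333; σ = √18.333 = 4.282 days.
Z = (27 − 36) / 4.282 = -2.102
P(T ≤ 27) = Φ(-2.102) ≈ 0.018

0.018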